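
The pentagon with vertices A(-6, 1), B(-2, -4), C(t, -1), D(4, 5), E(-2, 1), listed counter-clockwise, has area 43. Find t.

4

Write out the shoelace sum; only the two edges meeting at C involve t:
2·Area = [((-2)·(-1) − t·(-4)) + (t·5 − 4·(-1))] + 44
       = 9·t + 50 = 86
⇒ t = 4.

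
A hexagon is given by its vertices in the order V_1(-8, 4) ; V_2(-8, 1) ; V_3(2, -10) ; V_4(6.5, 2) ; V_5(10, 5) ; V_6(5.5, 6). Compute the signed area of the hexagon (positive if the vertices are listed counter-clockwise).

Apply the shoelace formula: 2A = Σ (x_i·y_{i+1} − x_{i+1}·y_i), indices taken mod 6.
Σ = (24) + (78) + (69) + (12.5) + (32.5) + (70) = 286
Signed area = Σ/2 = 143 (positive ⇒ counter-clockwise traversal).

143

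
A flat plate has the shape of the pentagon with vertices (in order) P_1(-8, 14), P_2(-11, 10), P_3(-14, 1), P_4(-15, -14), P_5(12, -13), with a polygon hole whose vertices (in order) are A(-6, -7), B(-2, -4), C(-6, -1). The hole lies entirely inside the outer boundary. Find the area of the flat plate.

408.5

Outer boundary:
Apply the shoelace (surveyor's) formula: 2A = Σ (x_i·y_{i+1} − x_{i+1}·y_i), indices taken mod 5.
P_1→P_2: (-8)(10) − (-11)(14) = 74
P_2→P_3: (-11)(1) − (-14)(10) = 129
P_3→P_4: (-14)(-14) − (-15)(1) = 211
P_4→P_5: (-15)(-13) − (12)(-14) = 363
P_5→P_1: (12)(14) − (-8)(-13) = 64
Σ = 841
Area = |Σ|/2 = 420.5.
Hole:
Apply the surveyor's formula: 2A = Σ (x_i·y_{i+1} − x_{i+1}·y_i), indices taken mod 3.
Σ = (10) + (-22) + (36) = 24
Area = |Σ|/2 = 12.
Net area = 420.5 − 12 = 408.5.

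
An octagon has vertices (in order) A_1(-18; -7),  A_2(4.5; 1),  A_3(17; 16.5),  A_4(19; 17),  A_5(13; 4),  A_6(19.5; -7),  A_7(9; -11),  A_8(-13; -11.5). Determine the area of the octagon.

390.875

Σ = (13.5) + (57.25) + (-24.5) + (-145) + (-169) + (-151.5) + (-246.5) + (-116) = -781.75
Area = |Σ|/2 = 390.875.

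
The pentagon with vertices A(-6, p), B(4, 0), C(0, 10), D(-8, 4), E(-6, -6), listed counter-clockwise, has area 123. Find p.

-9

The doubled signed area Σ (x_i y_{i+1} − x_{i+1} y_i) is linear in p.
With p=0 it equals 156; the coefficient of p is -10 (from the two edges through A).
So -10·p + 156 = 2·123 = 246 ⇒ p = -9.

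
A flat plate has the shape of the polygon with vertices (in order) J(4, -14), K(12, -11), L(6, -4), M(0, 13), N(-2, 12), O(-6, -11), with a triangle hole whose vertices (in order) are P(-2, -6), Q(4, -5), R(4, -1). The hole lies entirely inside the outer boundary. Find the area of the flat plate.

Outer boundary:
Σ = (124) + (18) + (78) + (26) + (94) + (128) = 468
Area = |Σ|/2 = 234.
Hole:
Σ = (34) + (16) + (-26) = 24
Area = |Σ|/2 = 12.
Net area = 234 − 12 = 222.

222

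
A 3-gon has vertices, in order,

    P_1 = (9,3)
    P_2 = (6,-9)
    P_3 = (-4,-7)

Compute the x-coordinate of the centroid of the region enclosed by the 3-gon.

11/3

Apply the shoelace (surveyor's) formula. First the cross-terms c_i = x_i·y_{i+1} − x_{i+1}·y_i:
  -99, -78, 51  ⇒  2A = -126, A = -63.
Then Σ (x_i + x_{i+1})·c_i = -1386, so x̄ = -1386 / (6·(-63)) = 11/3.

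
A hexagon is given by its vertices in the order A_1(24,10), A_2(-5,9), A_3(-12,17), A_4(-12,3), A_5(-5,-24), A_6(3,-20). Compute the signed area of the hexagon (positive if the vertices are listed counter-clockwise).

721

Apply the shoelace (surveyor's) formula: 2A = Σ (x_i·y_{i+1} − x_{i+1}·y_i), indices taken mod 6.
A_1→A_2: (24)(9) − (-5)(10) = 266
A_2→A_3: (-5)(17) − (-12)(9) = 23
A_3→A_4: (-12)(3) − (-12)(17) = 168
A_4→A_5: (-12)(-24) − (-5)(3) = 303
A_5→A_6: (-5)(-20) − (3)(-24) = 172
A_6→A_1: (3)(10) − (24)(-20) = 510
Σ = 1442
Signed area = Σ/2 = 721 (positive ⇒ counter-clockwise traversal).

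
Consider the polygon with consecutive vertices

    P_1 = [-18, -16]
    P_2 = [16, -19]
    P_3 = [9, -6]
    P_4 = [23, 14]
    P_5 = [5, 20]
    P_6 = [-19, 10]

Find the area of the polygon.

Apply the shoelace (surveyor's) formula: 2A = Σ (x_i·y_{i+1} − x_{i+1}·y_i), indices taken mod 6.
P_1→P_2: (-18)(-19) − (16)(-16) = 598
P_2→P_3: (16)(-6) − (9)(-19) = 75
P_3→P_4: (9)(14) − (23)(-6) = 264
P_4→P_5: (23)(20) − (5)(14) = 390
P_5→P_6: (5)(10) − (-19)(20) = 430
P_6→P_1: (-19)(-16) − (-18)(10) = 484
Σ = 2241
Area = |Σ|/2 = 1120.5.

1120.5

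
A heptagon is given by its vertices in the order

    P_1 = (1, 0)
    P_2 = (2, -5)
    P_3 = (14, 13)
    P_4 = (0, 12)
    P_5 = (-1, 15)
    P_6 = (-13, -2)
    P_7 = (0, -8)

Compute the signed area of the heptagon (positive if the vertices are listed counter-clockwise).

290

Σ = (-5) + (96) + (168) + (12) + (197) + (104) + (8) = 580
Signed area = Σ/2 = 290 (positive ⇒ counter-clockwise traversal).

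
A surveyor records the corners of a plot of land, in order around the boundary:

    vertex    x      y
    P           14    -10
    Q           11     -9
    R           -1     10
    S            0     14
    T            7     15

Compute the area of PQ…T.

153.5

Σ = (-16) + (101) + (-14) + (-98) + (-280) = -307
Area = |Σ|/2 = 153.5.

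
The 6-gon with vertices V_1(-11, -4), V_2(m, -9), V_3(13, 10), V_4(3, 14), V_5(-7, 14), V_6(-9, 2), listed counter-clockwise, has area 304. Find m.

-5

The doubled signed area Σ (x_i y_{i+1} − x_{i+1} y_i) is linear in m.
With m=0 it equals 678; the coefficient of m is 14 (from the two edges through V_2).
So 14·m + 678 = 2·304 = 608 ⇒ m = -5.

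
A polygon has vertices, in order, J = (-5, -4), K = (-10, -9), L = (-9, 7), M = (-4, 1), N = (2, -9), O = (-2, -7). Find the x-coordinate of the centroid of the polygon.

Apply the shoelace formula. First the cross-terms c_i = x_i·y_{i+1} − x_{i+1}·y_i:
  5, -151, 19, 34, -32, -27  ⇒  2A = -152, A = -76.
Then Σ (x_i + x_{i+1})·c_i = 2668, so x̄ = 2668 / (6·(-76)) = -667/114.

-667/114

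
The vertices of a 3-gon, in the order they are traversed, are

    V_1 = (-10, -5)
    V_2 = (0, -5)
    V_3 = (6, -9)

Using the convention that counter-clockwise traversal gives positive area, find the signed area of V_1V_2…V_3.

Apply Gauss's area formula: 2A = Σ (x_i·y_{i+1} − x_{i+1}·y_i), indices taken mod 3.
Σ = (50) + (30) + (-120) = -40
Signed area = Σ/2 = -20 (negative ⇒ clockwise traversal).

-20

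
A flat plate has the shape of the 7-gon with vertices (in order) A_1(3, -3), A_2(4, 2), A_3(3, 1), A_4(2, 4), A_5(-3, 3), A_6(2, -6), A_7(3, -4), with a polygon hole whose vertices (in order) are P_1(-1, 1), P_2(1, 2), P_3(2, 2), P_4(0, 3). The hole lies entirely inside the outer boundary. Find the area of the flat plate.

32.5

Outer boundary:
Apply Gauss's area formula: 2A = Σ (x_i·y_{i+1} − x_{i+1}·y_i), indices taken mod 7.
Σ = (18) + (-2) + (10) + (18) + (12) + (10) + (3) = 69
Area = |Σ|/2 = 34.5.
Hole:
Apply the shoelace formula: 2A = Σ (x_i·y_{i+1} − x_{i+1}·y_i), indices taken mod 4.
Σ = (-3) + (-2) + (6) + (3) = 4
Area = |Σ|/2 = 2.
Net area = 34.5 − 2 = 32.5.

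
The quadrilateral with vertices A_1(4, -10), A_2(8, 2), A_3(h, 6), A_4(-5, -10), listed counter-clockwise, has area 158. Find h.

Write out the shoelace sum; only the two edges meeting at A_3 involve h:
2·Area = [(8·6 − h·2) + (h·(-10) − (-5)·6)] + 178
       = -12·h + 256 = 316
⇒ h = -5.

-5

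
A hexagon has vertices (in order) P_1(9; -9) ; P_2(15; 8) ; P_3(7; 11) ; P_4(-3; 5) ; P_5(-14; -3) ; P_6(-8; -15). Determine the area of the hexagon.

428

Apply the shoelace (surveyor's) formula: 2A = Σ (x_i·y_{i+1} − x_{i+1}·y_i), indices taken mod 6.
P_1→P_2: (9)(8) − (15)(-9) = 207
P_2→P_3: (15)(11) − (7)(8) = 109
P_3→P_4: (7)(5) − (-3)(11) = 68
P_4→P_5: (-3)(-3) − (-14)(5) = 79
P_5→P_6: (-14)(-15) − (-8)(-3) = 186
P_6→P_1: (-8)(-9) − (9)(-15) = 207
Σ = 856
Area = |Σ|/2 = 428.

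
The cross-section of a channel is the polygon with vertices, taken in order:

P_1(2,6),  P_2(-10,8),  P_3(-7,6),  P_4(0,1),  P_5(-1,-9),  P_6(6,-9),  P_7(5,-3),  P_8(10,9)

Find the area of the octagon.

136.5

P_1→P_2: (2)(8) − (-10)(6) = 76
P_2→P_3: (-10)(6) − (-7)(8) = -4
P_3→P_4: (-7)(1) − (0)(6) = -7
P_4→P_5: (0)(-9) − (-1)(1) = 1
P_5→P_6: (-1)(-9) − (6)(-9) = 63
P_6→P_7: (6)(-3) − (5)(-9) = 27
P_7→P_8: (5)(9) − (10)(-3) = 75
P_8→P_1: (10)(6) − (2)(9) = 42
Σ = 273
Area = |Σ|/2 = 136.5.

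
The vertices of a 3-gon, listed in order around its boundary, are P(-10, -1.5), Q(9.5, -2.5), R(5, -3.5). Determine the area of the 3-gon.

12

Cross-terms: 39.25, -20.75, -42.5  ⇒  Σ = -24
Area = |Σ|/2 = 12.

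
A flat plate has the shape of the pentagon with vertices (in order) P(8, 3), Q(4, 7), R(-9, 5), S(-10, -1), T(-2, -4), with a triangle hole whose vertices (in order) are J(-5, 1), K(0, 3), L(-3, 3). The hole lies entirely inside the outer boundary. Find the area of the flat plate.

Outer boundary:
Σ = (44) + (83) + (59) + (38) + (26) = 250
Area = |Σ|/2 = 125.
Hole:
Apply the shoelace formula: 2A = Σ (x_i·y_{i+1} − x_{i+1}·y_i), indices taken mod 3.
Σ = (-15) + (9) + (12) = 6
Area = |Σ|/2 = 3.
Net area = 125 − 3 = 122.

122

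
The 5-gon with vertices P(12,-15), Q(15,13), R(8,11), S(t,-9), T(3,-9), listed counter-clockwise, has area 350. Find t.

-12

Write out the shoelace sum; only the two edges meeting at S involve t:
2·Area = [(8·(-9) − t·11) + (t·(-9) − 3·(-9))] + 505
       = -20·t + 460 = 700
⇒ t = -12.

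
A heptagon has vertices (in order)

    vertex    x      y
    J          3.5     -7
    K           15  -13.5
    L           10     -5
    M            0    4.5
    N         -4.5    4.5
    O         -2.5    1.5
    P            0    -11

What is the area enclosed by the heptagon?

Apply the shoelace (surveyor's) formula: 2A = Σ (x_i·y_{i+1} − x_{i+1}·y_i), indices taken mod 7.
J→K: (3.5)(-13.5) − (15)(-7) = 57.75
K→L: (15)(-5) − (10)(-13.5) = 60
L→M: (10)(4.5) − (0)(-5) = 45
M→N: (0)(4.5) − (-4.5)(4.5) = 20.25
N→O: (-4.5)(1.5) − (-2.5)(4.5) = 4.5
O→P: (-2.5)(-11) − (0)(1.5) = 27.5
P→J: (0)(-7) − (3.5)(-11) = 38.5
Σ = 253.5
Area = |Σ|/2 = 126.75.

126.75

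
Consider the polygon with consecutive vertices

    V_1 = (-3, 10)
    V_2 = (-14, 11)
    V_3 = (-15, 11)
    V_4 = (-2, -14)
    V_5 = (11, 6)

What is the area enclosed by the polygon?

Apply the shoelace (surveyor's) formula: 2A = Σ (x_i·y_{i+1} − x_{i+1}·y_i), indices taken mod 5.
V_1→V_2: (-3)(11) − (-14)(10) = 107
V_2→V_3: (-14)(11) − (-15)(11) = 11
V_3→V_4: (-15)(-14) − (-2)(11) = 232
V_4→V_5: (-2)(6) − (11)(-14) = 142
V_5→V_1: (11)(10) − (-3)(6) = 128
Σ = 620
Area = |Σ|/2 = 310.

310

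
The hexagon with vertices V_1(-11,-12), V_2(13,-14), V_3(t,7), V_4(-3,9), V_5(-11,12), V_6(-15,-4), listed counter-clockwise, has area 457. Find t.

Write out the shoelace sum; only the two edges meeting at V_3 involve t:
2·Area = [(13·7 − t·(-14)) + (t·9 − (-3)·7)] + 733
       = 23·t + 845 = 914
⇒ t = 3.

3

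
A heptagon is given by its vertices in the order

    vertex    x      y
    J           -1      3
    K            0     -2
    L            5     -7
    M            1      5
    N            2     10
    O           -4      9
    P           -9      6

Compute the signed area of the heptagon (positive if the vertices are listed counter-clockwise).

Σ = (2) + (10) + (32) + (0) + (58) + (57) + (-21) = 138
Signed area = Σ/2 = 69 (positive ⇒ counter-clockwise traversal).

69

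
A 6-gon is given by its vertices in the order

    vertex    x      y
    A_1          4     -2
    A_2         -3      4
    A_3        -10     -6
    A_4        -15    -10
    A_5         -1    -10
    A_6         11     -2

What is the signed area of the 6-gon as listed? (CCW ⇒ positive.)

Apply the surveyor's formula: 2A = Σ (x_i·y_{i+1} − x_{i+1}·y_i), indices taken mod 6.
A_1→A_2: (4)(4) − (-3)(-2) = 10
A_2→A_3: (-3)(-6) − (-10)(4) = 58
A_3→A_4: (-10)(-10) − (-15)(-6) = 10
A_4→A_5: (-15)(-10) − (-1)(-10) = 140
A_5→A_6: (-1)(-2) − (11)(-10) = 112
A_6→A_1: (11)(-2) − (4)(-2) = -14
Σ = 316
Signed area = Σ/2 = 158 (positive ⇒ counter-clockwise traversal).

158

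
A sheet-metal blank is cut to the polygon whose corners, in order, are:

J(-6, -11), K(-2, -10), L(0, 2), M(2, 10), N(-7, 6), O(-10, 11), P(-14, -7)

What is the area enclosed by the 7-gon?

Σ = (38) + (-4) + (-4) + (82) + (-17) + (224) + (112) = 431
Area = |Σ|/2 = 215.5.

215.5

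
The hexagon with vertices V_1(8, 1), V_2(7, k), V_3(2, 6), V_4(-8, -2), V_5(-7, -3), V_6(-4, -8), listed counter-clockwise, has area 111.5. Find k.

5

Write out the shoelace sum; only the two edges meeting at V_2 involve k:
2·Area = [(8·k − 7·1) + (7·6 − 2·k)] + 158
       = 6·k + 193 = 223
⇒ k = 5.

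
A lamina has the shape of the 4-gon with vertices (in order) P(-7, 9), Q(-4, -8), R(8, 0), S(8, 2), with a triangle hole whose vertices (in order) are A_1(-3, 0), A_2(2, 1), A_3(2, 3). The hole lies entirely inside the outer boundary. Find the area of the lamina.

Outer boundary:
P→Q: (-7)(-8) − (-4)(9) = 92
Q→R: (-4)(0) − (8)(-8) = 64
R→S: (8)(2) − (8)(0) = 16
S→P: (8)(9) − (-7)(2) = 86
Σ = 258
Area = |Σ|/2 = 129.
Hole:
Apply the shoelace formula: 2A = Σ (x_i·y_{i+1} − x_{i+1}·y_i), indices taken mod 3.
Σ = (-3) + (4) + (9) = 10
Area = |Σ|/2 = 5.
Net area = 129 − 5 = 124.

124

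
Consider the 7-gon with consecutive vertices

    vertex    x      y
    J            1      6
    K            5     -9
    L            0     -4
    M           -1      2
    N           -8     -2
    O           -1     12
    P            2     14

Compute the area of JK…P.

91.5

Apply the shoelace (surveyor's) formula: 2A = Σ (x_i·y_{i+1} − x_{i+1}·y_i), indices taken mod 7.
Σ = (-39) + (-20) + (-4) + (18) + (-98) + (-38) + (-2) = -183
Area = |Σ|/2 = 91.5.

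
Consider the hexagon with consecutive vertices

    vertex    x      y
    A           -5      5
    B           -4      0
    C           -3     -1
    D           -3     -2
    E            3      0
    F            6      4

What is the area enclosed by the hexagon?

47.5

Apply the shoelace formula: 2A = Σ (x_i·y_{i+1} − x_{i+1}·y_i), indices taken mod 6.
Σ = (20) + (4) + (3) + (6) + (12) + (50) = 95
Area = |Σ|/2 = 47.5.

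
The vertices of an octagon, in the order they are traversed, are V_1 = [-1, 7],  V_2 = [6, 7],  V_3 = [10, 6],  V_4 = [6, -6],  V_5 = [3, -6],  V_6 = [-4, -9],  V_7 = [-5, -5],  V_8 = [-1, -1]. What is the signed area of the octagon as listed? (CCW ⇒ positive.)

Σ = (-49) + (-34) + (-96) + (-18) + (-51) + (-25) + (0) + (-8) = -281
Signed area = Σ/2 = -140.5 (negative ⇒ clockwise traversal).

-140.5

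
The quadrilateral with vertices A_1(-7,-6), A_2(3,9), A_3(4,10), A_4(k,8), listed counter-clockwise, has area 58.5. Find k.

Write out the shoelace sum; only the two edges meeting at A_4 involve k:
2·Area = [(4·8 − k·10) + (k·(-6) − (-7)·8)] + -51
       = -16·k + 37 = 117
⇒ k = -5.

-5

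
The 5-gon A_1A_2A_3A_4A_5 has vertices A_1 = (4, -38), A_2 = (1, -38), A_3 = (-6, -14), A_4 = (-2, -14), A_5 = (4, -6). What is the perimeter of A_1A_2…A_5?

74

|A_1A_2| = √((-3)² + (0)²) = √9 = 3
|A_2A_3| = √((-7)² + (24)²) = √625 = 25
|A_3A_4| = √((4)² + (0)²) = √16 = 4
|A_4A_5| = √((6)² + (8)²) = √100 = 10
|A_5A_1| = √((0)² + (-32)²) = √1024 = 32
Perimeter = 3 + 25 + 4 + 10 + 32 = 74.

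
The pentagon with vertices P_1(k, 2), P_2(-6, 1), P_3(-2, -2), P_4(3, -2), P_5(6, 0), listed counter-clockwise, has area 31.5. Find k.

The doubled signed area Σ (x_i y_{i+1} − x_{i+1} y_i) is linear in k.
With k=0 it equals 60; the coefficient of k is 1 (from the two edges through P_1).
So 1·k + 60 = 2·31.5 = 63 ⇒ k = 3.

3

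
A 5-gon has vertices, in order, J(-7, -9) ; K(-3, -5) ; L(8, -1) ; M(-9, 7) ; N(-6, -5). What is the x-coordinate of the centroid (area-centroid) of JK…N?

-122/51

Apply the shoelace (surveyor's) formula. First the cross-terms c_i = x_i·y_{i+1} − x_{i+1}·y_i:
  8, 43, 47, 87, 19  ⇒  2A = 204, A = 102.
Then Σ (x_i + x_{i+1})·c_i = -1464, so x̄ = -1464 / (6·102) = -122/51.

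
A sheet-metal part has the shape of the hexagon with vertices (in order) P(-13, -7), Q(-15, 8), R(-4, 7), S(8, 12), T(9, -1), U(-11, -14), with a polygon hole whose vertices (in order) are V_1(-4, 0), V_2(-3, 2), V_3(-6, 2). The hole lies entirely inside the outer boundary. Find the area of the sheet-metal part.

369

Outer boundary:
Apply the shoelace formula: 2A = Σ (x_i·y_{i+1} − x_{i+1}·y_i), indices taken mod 6.
Σ = (-209) + (-73) + (-104) + (-116) + (-137) + (-105) = -744
Area = |Σ|/2 = 372.
Hole:
Apply the shoelace formula: 2A = Σ (x_i·y_{i+1} − x_{i+1}·y_i), indices taken mod 3.
V_1→V_2: (-4)(2) − (-3)(0) = -8
V_2→V_3: (-3)(2) − (-6)(2) = 6
V_3→V_1: (-6)(0) − (-4)(2) = 8
Σ = 6
Area = |Σ|/2 = 3.
Net area = 372 − 3 = 369.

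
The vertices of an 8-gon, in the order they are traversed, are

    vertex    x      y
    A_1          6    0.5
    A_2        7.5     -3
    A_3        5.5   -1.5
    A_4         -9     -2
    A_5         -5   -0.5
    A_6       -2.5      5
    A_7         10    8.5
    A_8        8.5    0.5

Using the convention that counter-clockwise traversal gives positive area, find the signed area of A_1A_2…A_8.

Apply the shoelace (surveyor's) formula: 2A = Σ (x_i·y_{i+1} − x_{i+1}·y_i), indices taken mod 8.
Σ = (-21.75) + (5.25) + (-24.5) + (-5.5) + (-26.25) + (-71.25) + (-67.25) + (1.25) = -210
Signed area = Σ/2 = -105 (negative ⇒ clockwise traversal).

-105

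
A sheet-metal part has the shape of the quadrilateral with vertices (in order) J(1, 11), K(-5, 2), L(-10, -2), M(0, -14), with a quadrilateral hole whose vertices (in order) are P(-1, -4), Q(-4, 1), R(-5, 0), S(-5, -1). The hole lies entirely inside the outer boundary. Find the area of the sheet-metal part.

114.5

Outer boundary:
Apply the surveyor's formula: 2A = Σ (x_i·y_{i+1} − x_{i+1}·y_i), indices taken mod 4.
Cross-terms: 57, 30, 140, 14  ⇒  Σ = 241
Area = |Σ|/2 = 120.5.
Hole:
Apply the shoelace (surveyor's) formula: 2A = Σ (x_i·y_{i+1} − x_{i+1}·y_i), indices taken mod 4.
P→Q: (-1)(1) − (-4)(-4) = -17
Q→R: (-4)(0) − (-5)(1) = 5
R→S: (-5)(-1) − (-5)(0) = 5
S→P: (-5)(-4) − (-1)(-1) = 19
Σ = 12
Area = |Σ|/2 = 6.
Net area = 120.5 − 6 = 114.5.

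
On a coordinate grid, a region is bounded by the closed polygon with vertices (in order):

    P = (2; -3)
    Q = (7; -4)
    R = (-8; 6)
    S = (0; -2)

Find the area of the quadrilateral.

Apply the shoelace (surveyor's) formula: 2A = Σ (x_i·y_{i+1} − x_{i+1}·y_i), indices taken mod 4.
Σ = (13) + (10) + (16) + (4) = 43
Area = |Σ|/2 = 21.5.

21.5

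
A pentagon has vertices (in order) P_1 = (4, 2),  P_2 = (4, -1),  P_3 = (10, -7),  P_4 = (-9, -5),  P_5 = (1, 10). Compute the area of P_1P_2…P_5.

P_1→P_2: (4)(-1) − (4)(2) = -12
P_2→P_3: (4)(-7) − (10)(-1) = -18
P_3→P_4: (10)(-5) − (-9)(-7) = -113
P_4→P_5: (-9)(10) − (1)(-5) = -85
P_5→P_1: (1)(2) − (4)(10) = -38
Σ = -266
Area = |Σ|/2 = 133.

133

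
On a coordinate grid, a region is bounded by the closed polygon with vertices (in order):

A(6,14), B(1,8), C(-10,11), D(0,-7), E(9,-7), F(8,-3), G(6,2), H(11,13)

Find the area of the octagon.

Apply the shoelace formula: 2A = Σ (x_i·y_{i+1} − x_{i+1}·y_i), indices taken mod 8.
Σ = (34) + (91) + (70) + (63) + (29) + (34) + (56) + (76) = 453
Area = |Σ|/2 = 226.5.

226.5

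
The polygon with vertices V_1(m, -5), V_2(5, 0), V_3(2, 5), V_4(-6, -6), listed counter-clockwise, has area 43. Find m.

-2

The doubled signed area Σ (x_i y_{i+1} − x_{i+1} y_i) is linear in m.
With m=0 it equals 98; the coefficient of m is 6 (from the two edges through V_1).
So 6·m + 98 = 2·43 = 86 ⇒ m = -2.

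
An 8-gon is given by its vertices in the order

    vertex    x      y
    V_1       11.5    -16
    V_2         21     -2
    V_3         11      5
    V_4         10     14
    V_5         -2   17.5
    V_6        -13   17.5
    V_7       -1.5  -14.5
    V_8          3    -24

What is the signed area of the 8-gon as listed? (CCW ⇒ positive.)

Apply Gauss's area formula: 2A = Σ (x_i·y_{i+1} − x_{i+1}·y_i), indices taken mod 8.
V_1→V_2: (11.5)(-2) − (21)(-16) = 313
V_2→V_3: (21)(5) − (11)(-2) = 127
V_3→V_4: (11)(14) − (10)(5) = 104
V_4→V_5: (10)(17.5) − (-2)(14) = 203
V_5→V_6: (-2)(17.5) − (-13)(17.5) = 192.5
V_6→V_7: (-13)(-14.5) − (-1.5)(17.5) = 214.75
V_7→V_8: (-1.5)(-24) − (3)(-14.5) = 79.5
V_8→V_1: (3)(-16) − (11.5)(-24) = 228
Σ = 1461.75
Signed area = Σ/2 = 730.875 (positive ⇒ counter-clockwise traversal).

730.875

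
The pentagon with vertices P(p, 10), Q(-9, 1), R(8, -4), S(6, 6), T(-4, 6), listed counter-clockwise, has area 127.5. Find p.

-9

The doubled signed area Σ (x_i y_{i+1} − x_{i+1} y_i) is linear in p.
With p=0 it equals 210; the coefficient of p is -5 (from the two edges through P).
So -5·p + 210 = 2·127.5 = 255 ⇒ p = -9.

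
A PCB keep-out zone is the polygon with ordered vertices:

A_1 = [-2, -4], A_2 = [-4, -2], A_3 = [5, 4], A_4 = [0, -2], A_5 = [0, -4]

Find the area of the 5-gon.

18

A_1→A_2: (-2)(-2) − (-4)(-4) = -12
A_2→A_3: (-4)(4) − (5)(-2) = -6
A_3→A_4: (5)(-2) − (0)(4) = -10
A_4→A_5: (0)(-4) − (0)(-2) = 0
A_5→A_1: (0)(-4) − (-2)(-4) = -8
Σ = -36
Area = |Σ|/2 = 18.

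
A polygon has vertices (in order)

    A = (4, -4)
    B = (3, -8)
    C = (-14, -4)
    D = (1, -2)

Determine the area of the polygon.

Σ = (-20) + (-124) + (32) + (4) = -108
Area = |Σ|/2 = 54.

54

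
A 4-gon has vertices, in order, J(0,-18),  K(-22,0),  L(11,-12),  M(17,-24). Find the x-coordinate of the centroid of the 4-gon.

Apply Gauss's area formula. First the cross-terms c_i = x_i·y_{i+1} − x_{i+1}·y_i:
  -396, 264, -60, -306  ⇒  2A = -498, A = -249.
Then Σ (x_i + x_{i+1})·c_i = -1074, so x̄ = -1074 / (6·(-249)) = 179/249.

179/249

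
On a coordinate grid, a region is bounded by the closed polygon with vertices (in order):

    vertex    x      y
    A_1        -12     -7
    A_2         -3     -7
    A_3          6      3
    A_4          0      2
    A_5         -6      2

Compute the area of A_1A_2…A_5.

Σ = (63) + (33) + (12) + (12) + (66) = 186
Area = |Σ|/2 = 93.

93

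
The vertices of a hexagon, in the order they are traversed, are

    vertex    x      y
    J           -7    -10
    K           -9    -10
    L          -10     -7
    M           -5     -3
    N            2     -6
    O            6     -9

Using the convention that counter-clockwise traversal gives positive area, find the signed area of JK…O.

Apply the surveyor's formula: 2A = Σ (x_i·y_{i+1} − x_{i+1}·y_i), indices taken mod 6.
J→K: (-7)(-10) − (-9)(-10) = -20
K→L: (-9)(-7) − (-10)(-10) = -37
L→M: (-10)(-3) − (-5)(-7) = -5
M→N: (-5)(-6) − (2)(-3) = 36
N→O: (2)(-9) − (6)(-6) = 18
O→J: (6)(-10) − (-7)(-9) = -123
Σ = -131
Signed area = Σ/2 = -65.5 (negative ⇒ clockwise traversal).

-65.5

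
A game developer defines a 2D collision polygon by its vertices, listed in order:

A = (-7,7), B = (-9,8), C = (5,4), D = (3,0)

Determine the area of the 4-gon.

30

Apply the surveyor's formula: 2A = Σ (x_i·y_{i+1} − x_{i+1}·y_i), indices taken mod 4.
Σ = (7) + (-76) + (-12) + (21) = -60
Area = |Σ|/2 = 30.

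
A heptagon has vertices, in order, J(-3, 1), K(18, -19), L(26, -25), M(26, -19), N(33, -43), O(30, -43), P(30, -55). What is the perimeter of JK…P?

|JK| = √((21)² + (-20)²) = √841 = 29
|KL| = √((8)² + (-6)²) = √100 = 10
|LM| = √((0)² + (6)²) = √36 = 6
|MN| = √((7)² + (-24)²) = √625 = 25
|NO| = √((-3)² + (0)²) = √9 = 3
|OP| = √((0)² + (-12)²) = √144 = 12
|PJ| = √((-33)² + (56)²) = √4225 = 65
Perimeter = 29 + 10 + 6 + 25 + 3 + 12 + 65 = 150.

150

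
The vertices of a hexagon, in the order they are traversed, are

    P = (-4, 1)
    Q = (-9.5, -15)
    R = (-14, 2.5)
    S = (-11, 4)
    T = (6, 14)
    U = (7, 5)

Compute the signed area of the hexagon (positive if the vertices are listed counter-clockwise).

Apply the shoelace formula: 2A = Σ (x_i·y_{i+1} − x_{i+1}·y_i), indices taken mod 6.
P→Q: (-4)(-15) − (-9.5)(1) = 69.5
Q→R: (-9.5)(2.5) − (-14)(-15) = -233.75
R→S: (-14)(4) − (-11)(2.5) = -28.5
S→T: (-11)(14) − (6)(4) = -178
T→U: (6)(5) − (7)(14) = -68
U→P: (7)(1) − (-4)(5) = 27
Σ = -411.75
Signed area = Σ/2 = -205.875 (negative ⇒ clockwise traversal).

-205.875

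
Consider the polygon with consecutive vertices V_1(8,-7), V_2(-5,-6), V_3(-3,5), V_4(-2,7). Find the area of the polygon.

Σ = (-83) + (-43) + (-11) + (-42) = -179
Area = |Σ|/2 = 89.5.

89.5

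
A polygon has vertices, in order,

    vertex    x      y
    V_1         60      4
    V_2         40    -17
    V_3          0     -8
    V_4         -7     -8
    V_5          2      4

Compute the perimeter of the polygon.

|V_1V_2| = √((-20)² + (-21)²) = √841 = 29
|V_2V_3| = √((-40)² + (9)²) = √1681 = 41
|V_3V_4| = √((-7)² + (0)²) = √49 = 7
|V_4V_5| = √((9)² + (12)²) = √225 = 15
|V_5V_1| = √((58)² + (0)²) = √3364 = 58
Perimeter = 29 + 41 + 7 + 15 + 58 = 150.

150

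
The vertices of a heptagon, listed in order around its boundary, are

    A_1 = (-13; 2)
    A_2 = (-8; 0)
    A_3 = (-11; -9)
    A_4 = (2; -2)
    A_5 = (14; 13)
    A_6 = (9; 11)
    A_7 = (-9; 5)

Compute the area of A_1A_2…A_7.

205

Cross-terms: 16, 72, 40, 54, 37, 144, 47  ⇒  Σ = 410
Area = |Σ|/2 = 205.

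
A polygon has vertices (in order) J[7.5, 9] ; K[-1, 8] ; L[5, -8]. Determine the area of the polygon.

Apply the surveyor's formula: 2A = Σ (x_i·y_{i+1} − x_{i+1}·y_i), indices taken mod 3.
Σ = (69) + (-32) + (105) = 142
Area = |Σ|/2 = 71.

71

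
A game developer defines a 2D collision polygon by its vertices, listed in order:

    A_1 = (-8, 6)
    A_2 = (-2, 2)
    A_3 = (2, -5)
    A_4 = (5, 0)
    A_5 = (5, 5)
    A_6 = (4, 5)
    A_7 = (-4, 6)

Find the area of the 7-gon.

62.5

Apply Gauss's area formula: 2A = Σ (x_i·y_{i+1} − x_{i+1}·y_i), indices taken mod 7.
A_1→A_2: (-8)(2) − (-2)(6) = -4
A_2→A_3: (-2)(-5) − (2)(2) = 6
A_3→A_4: (2)(0) − (5)(-5) = 25
A_4→A_5: (5)(5) − (5)(0) = 25
A_5→A_6: (5)(5) − (4)(5) = 5
A_6→A_7: (4)(6) − (-4)(5) = 44
A_7→A_1: (-4)(6) − (-8)(6) = 24
Σ = 125
Area = |Σ|/2 = 62.5.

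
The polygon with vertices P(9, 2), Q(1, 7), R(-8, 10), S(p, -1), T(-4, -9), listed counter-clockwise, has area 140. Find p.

-4

Write out the shoelace sum; only the two edges meeting at S involve p:
2·Area = [((-8)·(-1) − p·10) + (p·(-9) − (-4)·(-1))] + 200
       = -19·p + 204 = 280
⇒ p = -4.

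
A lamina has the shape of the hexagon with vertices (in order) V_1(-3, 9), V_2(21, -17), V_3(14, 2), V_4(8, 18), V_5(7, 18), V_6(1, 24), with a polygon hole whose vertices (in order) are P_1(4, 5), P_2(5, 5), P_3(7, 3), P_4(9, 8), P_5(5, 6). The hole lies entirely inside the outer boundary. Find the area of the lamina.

304

Outer boundary:
V_1→V_2: (-3)(-17) − (21)(9) = -138
V_2→V_3: (21)(2) − (14)(-17) = 280
V_3→V_4: (14)(18) − (8)(2) = 236
V_4→V_5: (8)(18) − (7)(18) = 18
V_5→V_6: (7)(24) − (1)(18) = 150
V_6→V_1: (1)(9) − (-3)(24) = 81
Σ = 627
Area = |Σ|/2 = 313.5.
Hole:
Σ = (-5) + (-20) + (29) + (14) + (1) = 19
Area = |Σ|/2 = 9.5.
Net area = 313.5 − 9.5 = 304.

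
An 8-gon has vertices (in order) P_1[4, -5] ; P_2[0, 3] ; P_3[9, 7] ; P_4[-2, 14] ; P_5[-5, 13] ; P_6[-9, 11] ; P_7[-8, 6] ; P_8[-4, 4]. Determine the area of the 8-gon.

P_1→P_2: (4)(3) − (0)(-5) = 12
P_2→P_3: (0)(7) − (9)(3) = -27
P_3→P_4: (9)(14) − (-2)(7) = 140
P_4→P_5: (-2)(13) − (-5)(14) = 44
P_5→P_6: (-5)(11) − (-9)(13) = 62
P_6→P_7: (-9)(6) − (-8)(11) = 34
P_7→P_8: (-8)(4) − (-4)(6) = -8
P_8→P_1: (-4)(-5) − (4)(4) = 4
Σ = 261
Area = |Σ|/2 = 130.5.

130.5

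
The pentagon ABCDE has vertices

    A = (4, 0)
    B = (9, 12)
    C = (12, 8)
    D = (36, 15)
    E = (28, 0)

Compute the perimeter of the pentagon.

|AB| = √((5)² + (12)²) = √169 = 13
|BC| = √((3)² + (-4)²) = √25 = 5
|CD| = √((24)² + (7)²) = √625 = 25
|DE| = √((-8)² + (-15)²) = √289 = 17
|EA| = √((-24)² + (0)²) = √576 = 24
Perimeter = 13 + 5 + 25 + 17 + 24 = 84.

84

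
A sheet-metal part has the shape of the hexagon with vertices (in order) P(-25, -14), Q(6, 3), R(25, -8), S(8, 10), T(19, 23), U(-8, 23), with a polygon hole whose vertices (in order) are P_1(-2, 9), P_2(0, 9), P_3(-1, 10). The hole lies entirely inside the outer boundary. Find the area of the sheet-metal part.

Outer boundary:
Apply the surveyor's formula: 2A = Σ (x_i·y_{i+1} − x_{i+1}·y_i), indices taken mod 6.
Σ = (9) + (-123) + (314) + (-6) + (621) + (687) = 1502
Area = |Σ|/2 = 751.
Hole:
Apply the shoelace (surveyor's) formula: 2A = Σ (x_i·y_{i+1} − x_{i+1}·y_i), indices taken mod 3.
P_1→P_2: (-2)(9) − (0)(9) = -18
P_2→P_3: (0)(10) − (-1)(9) = 9
P_3→P_1: (-1)(9) − (-2)(10) = 11
Σ = 2
Area = |Σ|/2 = 1.
Net area = 751 − 1 = 750.

750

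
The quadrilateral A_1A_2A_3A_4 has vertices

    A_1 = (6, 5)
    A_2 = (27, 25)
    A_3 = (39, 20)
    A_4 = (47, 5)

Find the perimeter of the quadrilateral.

100

|A_1A_2| = √((21)² + (20)²) = √841 = 29
|A_2A_3| = √((12)² + (-5)²) = √169 = 13
|A_3A_4| = √((8)² + (-15)²) = √289 = 17
|A_4A_1| = √((-41)² + (0)²) = √1681 = 41
Perimeter = 29 + 13 + 17 + 41 = 100.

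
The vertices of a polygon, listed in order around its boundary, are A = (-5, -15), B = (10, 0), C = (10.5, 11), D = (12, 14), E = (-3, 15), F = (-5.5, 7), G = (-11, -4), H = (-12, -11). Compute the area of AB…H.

427.75

Apply the surveyor's formula: 2A = Σ (x_i·y_{i+1} − x_{i+1}·y_i), indices taken mod 8.
A→B: (-5)(0) − (10)(-15) = 150
B→C: (10)(11) − (10.5)(0) = 110
C→D: (10.5)(14) − (12)(11) = 15
D→E: (12)(15) − (-3)(14) = 222
E→F: (-3)(7) − (-5.5)(15) = 61.5
F→G: (-5.5)(-4) − (-11)(7) = 99
G→H: (-11)(-11) − (-12)(-4) = 73
H→A: (-12)(-15) − (-5)(-11) = 125
Σ = 855.5
Area = |Σ|/2 = 427.75.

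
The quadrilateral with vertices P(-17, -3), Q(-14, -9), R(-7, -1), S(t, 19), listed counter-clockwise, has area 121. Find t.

5

Write out the shoelace sum; only the two edges meeting at S involve t:
2·Area = [((-7)·19 − t·(-1)) + (t·(-3) − (-17)·19)] + 62
       = -2·t + 252 = 242
⇒ t = 5.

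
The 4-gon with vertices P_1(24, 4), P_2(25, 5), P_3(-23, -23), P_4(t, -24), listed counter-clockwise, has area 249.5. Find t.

The doubled signed area Σ (x_i y_{i+1} − x_{i+1} y_i) is linear in t.
With t=0 it equals 688; the coefficient of t is 27 (from the two edges through P_4).
So 27·t + 688 = 2·249.5 = 499 ⇒ t = -7.

-7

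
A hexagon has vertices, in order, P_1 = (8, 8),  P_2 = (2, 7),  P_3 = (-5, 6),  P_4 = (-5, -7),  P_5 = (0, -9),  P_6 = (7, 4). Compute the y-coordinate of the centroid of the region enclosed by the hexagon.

Apply Gauss's area formula. First the cross-terms c_i = x_i·y_{i+1} − x_{i+1}·y_i:
  40, 47, 65, 45, 63, 24  ⇒  2A = 284, A = 142.
Then Σ (y_i + y_{i+1})·c_i = 399, so ȳ = 399 / (6·142) = 133/284.

133/284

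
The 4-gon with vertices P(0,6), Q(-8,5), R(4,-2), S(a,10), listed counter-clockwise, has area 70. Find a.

The doubled signed area Σ (x_i y_{i+1} − x_{i+1} y_i) is linear in a.
With a=0 it equals 84; the coefficient of a is 8 (from the two edges through S).
So 8·a + 84 = 2·70 = 140 ⇒ a = 7.

7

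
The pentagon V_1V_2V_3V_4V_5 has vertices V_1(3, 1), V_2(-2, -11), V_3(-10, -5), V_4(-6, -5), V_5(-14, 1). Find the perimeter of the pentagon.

|V_1V_2| = √((-5)² + (-12)²) = √169 = 13
|V_2V_3| = √((-8)² + (6)²) = √100 = 10
|V_3V_4| = √((4)² + (0)²) = √16 = 4
|V_4V_5| = √((-8)² + (6)²) = √100 = 10
|V_5V_1| = √((17)² + (0)²) = √289 = 17
Perimeter = 13 + 10 + 4 + 10 + 17 = 54.

54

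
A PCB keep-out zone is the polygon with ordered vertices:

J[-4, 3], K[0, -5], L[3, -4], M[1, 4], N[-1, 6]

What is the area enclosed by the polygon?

41

Apply Gauss's area formula: 2A = Σ (x_i·y_{i+1} − x_{i+1}·y_i), indices taken mod 5.
Σ = (20) + (15) + (16) + (10) + (21) = 82
Area = |Σ|/2 = 41.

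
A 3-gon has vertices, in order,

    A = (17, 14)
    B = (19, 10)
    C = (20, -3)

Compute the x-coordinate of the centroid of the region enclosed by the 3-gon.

Apply the surveyor's formula. First the cross-terms c_i = x_i·y_{i+1} − x_{i+1}·y_i:
  -96, -257, 331  ⇒  2A = -22, A = -11.
Then Σ (x_i + x_{i+1})·c_i = -1232, so x̄ = -1232 / (6·(-11)) = 56/3.

56/3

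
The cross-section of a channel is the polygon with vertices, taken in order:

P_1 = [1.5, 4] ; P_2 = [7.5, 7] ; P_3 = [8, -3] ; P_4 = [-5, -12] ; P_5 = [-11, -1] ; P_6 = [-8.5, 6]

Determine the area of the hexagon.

Apply the shoelace (surveyor's) formula: 2A = Σ (x_i·y_{i+1} − x_{i+1}·y_i), indices taken mod 6.
Σ = (-19.5) + (-78.5) + (-111) + (-127) + (-74.5) + (-43) = -453.5
Area = |Σ|/2 = 226.75.

226.75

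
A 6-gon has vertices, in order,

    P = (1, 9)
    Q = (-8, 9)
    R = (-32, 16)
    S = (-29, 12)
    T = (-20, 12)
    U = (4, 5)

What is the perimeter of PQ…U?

|PQ| = √((-9)² + (0)²) = √81 = 9
|QR| = √((-24)² + (7)²) = √625 = 25
|RS| = √((3)² + (-4)²) = √25 = 5
|ST| = √((9)² + (0)²) = √81 = 9
|TU| = √((24)² + (-7)²) = √625 = 25
|UP| = √((-3)² + (4)²) = √25 = 5
Perimeter = 9 + 25 + 5 + 9 + 25 + 5 = 78.

78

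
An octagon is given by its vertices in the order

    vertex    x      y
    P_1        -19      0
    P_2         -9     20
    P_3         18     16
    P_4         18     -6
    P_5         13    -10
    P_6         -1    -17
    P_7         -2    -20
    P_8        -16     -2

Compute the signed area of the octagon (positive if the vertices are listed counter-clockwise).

Cross-terms: -380, -504, -396, -102, -231, -14, -316, -38  ⇒  Σ = -1981
Signed area = Σ/2 = -990.5 (negative ⇒ clockwise traversal).

-990.5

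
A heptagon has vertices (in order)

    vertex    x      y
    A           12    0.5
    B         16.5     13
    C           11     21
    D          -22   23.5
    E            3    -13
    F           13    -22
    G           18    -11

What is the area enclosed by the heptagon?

892.125

Apply the surveyor's formula: 2A = Σ (x_i·y_{i+1} − x_{i+1}·y_i), indices taken mod 7.
Σ = (147.75) + (203.5) + (720.5) + (215.5) + (103) + (253) + (141) = 1784.25
Area = |Σ|/2 = 892.125.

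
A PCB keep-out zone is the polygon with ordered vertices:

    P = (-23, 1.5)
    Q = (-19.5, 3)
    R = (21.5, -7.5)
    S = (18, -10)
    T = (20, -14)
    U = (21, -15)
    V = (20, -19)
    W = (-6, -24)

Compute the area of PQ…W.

675

Σ = (-39.75) + (81.75) + (-80) + (-52) + (-6) + (-99) + (-594) + (-561) = -1350
Area = |Σ|/2 = 675.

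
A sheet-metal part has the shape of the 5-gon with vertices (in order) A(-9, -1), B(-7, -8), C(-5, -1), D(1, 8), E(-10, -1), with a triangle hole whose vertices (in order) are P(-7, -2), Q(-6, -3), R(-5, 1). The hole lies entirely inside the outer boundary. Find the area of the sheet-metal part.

34

Outer boundary:
Cross-terms: 65, -33, -39, 79, 1  ⇒  Σ = 73
Area = |Σ|/2 = 36.5.
Hole:
Cross-terms: 9, -21, 17  ⇒  Σ = 5
Area = |Σ|/2 = 2.5.
Net area = 36.5 − 2.5 = 34.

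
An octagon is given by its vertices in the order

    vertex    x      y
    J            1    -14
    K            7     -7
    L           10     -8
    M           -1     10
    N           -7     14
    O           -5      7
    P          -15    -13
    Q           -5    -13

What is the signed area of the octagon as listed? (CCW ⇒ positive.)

Cross-terms: 91, 14, 92, 56, 21, 170, 130, 83  ⇒  Σ = 657
Signed area = Σ/2 = 328.5 (positive ⇒ counter-clockwise traversal).

328.5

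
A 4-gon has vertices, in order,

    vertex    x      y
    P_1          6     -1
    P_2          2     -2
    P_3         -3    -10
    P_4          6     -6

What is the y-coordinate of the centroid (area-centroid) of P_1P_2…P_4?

-31/6

Apply the shoelace formula. First the cross-terms c_i = x_i·y_{i+1} − x_{i+1}·y_i:
  -10, -26, 78, 30  ⇒  2A = 72, A = 36.
Then Σ (y_i + y_{i+1})·c_i = -1116, so ȳ = -1116 / (6·36) = -31/6.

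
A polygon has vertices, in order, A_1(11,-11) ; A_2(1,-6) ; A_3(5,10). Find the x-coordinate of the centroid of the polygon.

17/3

Apply the shoelace (surveyor's) formula. First the cross-terms c_i = x_i·y_{i+1} − x_{i+1}·y_i:
  -55, 40, -165  ⇒  2A = -180, A = -90.
Then Σ (x_i + x_{i+1})·c_i = -3060, so x̄ = -3060 / (6·(-90)) = 17/3.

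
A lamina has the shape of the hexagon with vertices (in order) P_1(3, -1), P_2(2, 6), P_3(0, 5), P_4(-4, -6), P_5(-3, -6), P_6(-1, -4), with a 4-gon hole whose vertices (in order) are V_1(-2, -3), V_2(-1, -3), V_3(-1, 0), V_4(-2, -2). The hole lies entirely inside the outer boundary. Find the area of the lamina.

Outer boundary:
Apply the shoelace (surveyor's) formula: 2A = Σ (x_i·y_{i+1} − x_{i+1}·y_i), indices taken mod 6.
Σ = (20) + (10) + (20) + (6) + (6) + (13) = 75
Area = |Σ|/2 = 37.5.
Hole:
Apply the shoelace (surveyor's) formula: 2A = Σ (x_i·y_{i+1} − x_{i+1}·y_i), indices taken mod 4.
V_1→V_2: (-2)(-3) − (-1)(-3) = 3
V_2→V_3: (-1)(0) − (-1)(-3) = -3
V_3→V_4: (-1)(-2) − (-2)(0) = 2
V_4→V_1: (-2)(-3) − (-2)(-2) = 2
Σ = 4
Area = |Σ|/2 = 2.
Net area = 37.5 − 2 = 35.5.

35.5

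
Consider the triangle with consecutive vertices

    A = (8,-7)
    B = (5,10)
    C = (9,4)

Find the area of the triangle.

25

Apply Gauss's area formula: 2A = Σ (x_i·y_{i+1} − x_{i+1}·y_i), indices taken mod 3.
Σ = (115) + (-70) + (-95) = -50
Area = |Σ|/2 = 25.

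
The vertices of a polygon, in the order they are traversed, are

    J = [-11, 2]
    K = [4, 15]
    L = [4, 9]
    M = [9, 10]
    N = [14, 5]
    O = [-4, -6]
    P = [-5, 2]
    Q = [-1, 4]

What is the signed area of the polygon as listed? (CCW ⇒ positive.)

Σ = (-173) + (-24) + (-41) + (-95) + (-64) + (-38) + (-18) + (42) = -411
Signed area = Σ/2 = -205.5 (negative ⇒ clockwise traversal).

-205.5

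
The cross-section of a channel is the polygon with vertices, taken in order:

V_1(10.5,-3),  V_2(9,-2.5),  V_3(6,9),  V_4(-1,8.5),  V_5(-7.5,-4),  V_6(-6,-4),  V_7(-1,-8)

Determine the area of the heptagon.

180.75

Apply the shoelace (surveyor's) formula: 2A = Σ (x_i·y_{i+1} − x_{i+1}·y_i), indices taken mod 7.
Cross-terms: 0.75, 96, 60, 67.75, 6, 44, 87  ⇒  Σ = 361.5
Area = |Σ|/2 = 180.75.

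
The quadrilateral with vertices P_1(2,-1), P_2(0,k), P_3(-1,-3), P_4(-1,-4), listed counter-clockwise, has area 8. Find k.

2

The doubled signed area Σ (x_i y_{i+1} − x_{i+1} y_i) is linear in k.
With k=0 it equals 10; the coefficient of k is 3 (from the two edges through P_2).
So 3·k + 10 = 2·8 = 16 ⇒ k = 2.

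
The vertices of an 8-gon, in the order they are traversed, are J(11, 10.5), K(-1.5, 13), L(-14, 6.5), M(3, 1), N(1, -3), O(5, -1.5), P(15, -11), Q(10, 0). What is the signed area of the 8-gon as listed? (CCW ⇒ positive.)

241.75

Apply Gauss's area formula: 2A = Σ (x_i·y_{i+1} − x_{i+1}·y_i), indices taken mod 8.
Σ = (158.75) + (172.25) + (-33.5) + (-10) + (13.5) + (-32.5) + (110) + (105) = 483.5
Signed area = Σ/2 = 241.75 (positive ⇒ counter-clockwise traversal).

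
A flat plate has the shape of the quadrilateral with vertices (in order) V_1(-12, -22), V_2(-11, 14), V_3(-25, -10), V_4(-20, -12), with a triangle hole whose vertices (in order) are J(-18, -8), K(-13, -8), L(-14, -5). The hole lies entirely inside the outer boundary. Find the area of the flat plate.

Outer boundary:
Σ = (-410) + (460) + (100) + (296) = 446
Area = |Σ|/2 = 223.
Hole:
Σ = (40) + (-47) + (22) = 15
Area = |Σ|/2 = 7.5.
Net area = 223 − 7.5 = 215.5.

215.5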